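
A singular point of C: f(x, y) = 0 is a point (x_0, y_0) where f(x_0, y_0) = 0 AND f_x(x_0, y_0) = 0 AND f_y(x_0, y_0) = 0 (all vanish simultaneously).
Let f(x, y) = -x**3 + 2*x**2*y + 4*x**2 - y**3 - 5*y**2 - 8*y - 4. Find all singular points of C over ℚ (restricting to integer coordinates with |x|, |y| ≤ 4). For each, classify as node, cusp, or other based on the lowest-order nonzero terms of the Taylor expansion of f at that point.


Singular points: {(0, -2)}; classification: cusp.

Compute partial derivatives:
  f_x = -3*x**2 + 4*x*y + 8*x.
  f_y = 2*x**2 - 3*y**2 - 10*y - 8.
Scan x_0 ∈ {−4, ..., 4}. For each x_0, f_y(x_0, y) is a polynomial in y; find its integer roots y ∈ {−4, ..., 4}, then test f_x and f at those candidates.
  x = -4: f_y(-4, y) = -3*y**2 - 10*y + 24; no integer root y with |y| ≤ 4.
  x = -3: f_y(-3, y) = -3*y**2 - 10*y + 10; no integer root y with |y| ≤ 4.
  x = -2: f_y(-2, y) = -3*y**2 - 10*y; vanishes at y ∈ {0}. (-2, 0): f_x = -28 ≠ 0.
  x = -1: f_y(-1, y) = -3*y**2 - 10*y - 6; no integer root y with |y| ≤ 4.
  x = 0: f_y(0, y) = -3*y**2 - 10*y - 8; vanishes at y ∈ {-2}. (0, -2): f_x = 0, f = 0 — SINGULAR.
  x = 1: f_y(1, y) = -3*y**2 - 10*y - 6; no integer root y with |y| ≤ 4.
  x = 2: f_y(2, y) = -3*y**2 - 10*y; vanishes at y ∈ {0}. (2, 0): f_x = 4 ≠ 0.
  x = 3: f_y(3, y) = -3*y**2 - 10*y + 10; no integer root y with |y| ≤ 4.
  x = 4: f_y(4, y) = -3*y**2 - 10*y + 24; no integer root y with |y| ≤ 4.
Only singular point on the grid: (0, -2).
Classify: substitute x = 0 + u, y = -2 + v and expand: f = -u**3 + 2*u**2*v - v**3 + v**2.
No constant or linear terms (consistent with a singular point). Quadratic part: v**2. Cubic part: -u**3 + 2*u**2*v - v**3.
The quadratic part v**2 is a perfect square, so there is a single (double) tangent line v = 0, i.e. y = -2. Restricting the cubic part to that line (v = 0) leaves -u**3 ≠ 0, so f is not divisible by v and the branch is v² ≈ u**3 to lowest order — this is a cusp.
Classification: cusp.


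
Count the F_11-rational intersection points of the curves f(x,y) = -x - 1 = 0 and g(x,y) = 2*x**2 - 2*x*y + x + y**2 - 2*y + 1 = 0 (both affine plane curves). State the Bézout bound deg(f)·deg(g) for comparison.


Common zeros: {(10, 3), (10, 8)}; count = 2; Bézout bound = 2.

deg(f) = 1, deg(g) = 2, so Bézout bound = 2.
Scan x ∈ F_11. For each x, list the y ∈ F_11 with f(x, y) ≡ 0 and those with g(x, y) ≡ 0 (mod 11); the common zeros in that column are the intersection.
  x = 0: f ≡ 0 at y ∈ ∅; g ≡ 0 at y ∈ {1}; common: ∅.
  x = 1: f ≡ 0 at y ∈ ∅; g ≡ 0 at y ∈ {2}; common: ∅.
  x = 2: f ≡ 0 at y ∈ ∅; g ≡ 0 at y ∈ {0, 6}; common: ∅.
  x = 3: f ≡ 0 at y ∈ ∅; g ≡ 0 at y ∈ {0, 8}; common: ∅.
  x = 4: f ≡ 0 at y ∈ ∅; g ≡ 0 at y ∈ ∅; common: ∅.
  x = 5: f ≡ 0 at y ∈ ∅; g ≡ 0 at y ∈ ∅; common: ∅.
  x = 6: f ≡ 0 at y ∈ ∅; g ≡ 0 at y ∈ {1, 2}; common: ∅.
  x = 7: f ≡ 0 at y ∈ ∅; g ≡ 0 at y ∈ ∅; common: ∅.
  x = 8: f ≡ 0 at y ∈ ∅; g ≡ 0 at y ∈ ∅; common: ∅.
  x = 9: f ≡ 0 at y ∈ ∅; g ≡ 0 at y ∈ {3, 6}; common: ∅.
  x = 10: f ≡ 0 at y ∈ {0, 1, 2, 3, 4, 5, 6, 7, 8, 9, 10}; g ≡ 0 at y ∈ {3, 8}; common: {3, 8}.
Collecting: common zeros = {(10, 3), (10, 8)}, so the count is 2.
Comparison with the Bézout bound: 2 ≤ 2 = deg(f)·deg(g), as expected for curves with no common component (the bound is attained).


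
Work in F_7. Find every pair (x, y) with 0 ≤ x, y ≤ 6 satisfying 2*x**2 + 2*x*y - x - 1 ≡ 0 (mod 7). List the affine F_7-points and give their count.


Affine F_7-points: {(1, 0), (2, 4), (3, 0), (4, 1), (5, 4), (6, 1)}; count = 6.

For each of the 49 pairs (x, y) ∈ F_7², evaluate f(x, y) mod 7. Record the zeros.
  x = 0: [0↦6, 1↦6, 2↦6, 3↦6, 4↦6, 5↦6, 6↦6]  zeros at y ∈ ∅
  x = 1: [0↦0, 1↦2, 2↦4, 3↦6, 4↦1, 5↦3, 6↦5]  zeros at y ∈ {0}
  x = 2: [0↦5, 1↦2, 2↦6, 3↦3, 4↦0, 5↦4, 6↦1]  zeros at y ∈ {4}
  x = 3: [0↦0, 1↦6, 2↦5, 3↦4, 4↦3, 5↦2, 6↦1]  zeros at y ∈ {0}
  x = 4: [0↦6, 1↦0, 2↦1, 3↦2, 4↦3, 5↦4, 6↦5]  zeros at y ∈ {1}
  x = 5: [0↦2, 1↦5, 2↦1, 3↦4, 4↦0, 5↦3, 6↦6]  zeros at y ∈ {4}
  x = 6: [0↦2, 1↦0, 2↦5, 3↦3, 4↦1, 5↦6, 6↦4]  zeros at y ∈ {1}
Collecting zeros: affine points = {(1, 0), (2, 4), (3, 0), (4, 1), (5, 4), (6, 1)}.
Total count |C(F_7)_aff| = 6.


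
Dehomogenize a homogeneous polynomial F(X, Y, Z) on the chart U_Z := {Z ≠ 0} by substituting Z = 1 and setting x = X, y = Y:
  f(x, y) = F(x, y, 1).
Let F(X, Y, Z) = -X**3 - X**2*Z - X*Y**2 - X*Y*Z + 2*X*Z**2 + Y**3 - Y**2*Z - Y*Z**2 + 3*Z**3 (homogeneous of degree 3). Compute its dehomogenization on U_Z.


f(x, y) = -x**3 - x**2 - x*y**2 - x*y + 2*x + y**3 - y**2 - y + 3

On U_Z we set Z = 1. Each monomial c·X^i·Y^j·Z^k in F becomes c·x^i·y^j·1^k = c·x^i·y^j.
Substituting Z = 1: F(X, Y, 1) = -x**3 - x**2 - x*y**2 - x*y + 2*x + y**3 - y**2 - y + 3.
Note: deg(f) ≤ deg(F) = 3; strict inequality happens when F is divisible by Z (lost terms).


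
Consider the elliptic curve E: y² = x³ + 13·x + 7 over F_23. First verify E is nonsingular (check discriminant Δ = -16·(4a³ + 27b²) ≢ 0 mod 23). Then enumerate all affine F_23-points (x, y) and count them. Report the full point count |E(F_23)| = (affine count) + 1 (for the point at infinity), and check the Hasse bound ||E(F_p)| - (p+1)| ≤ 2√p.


Affine points = {(2, 8), (2, 15), (3, 2), (3, 21), (4, 10), (4, 13), (5, 6), (5, 17), (6, 5), (6, 18), (7, 2), (7, 21), (8, 5), (8, 18), (9, 5), (9, 18), (11, 3), (11, 20), (13, 2), (13, 21), (14, 9), (14, 14), (15, 9), (15, 14), (17, 9), (17, 14), (18, 1), (18, 22), (19, 11), (19, 12), (22, 4), (22, 19)}; affine count = 32; |E(F_23)| = 33.

Discriminant check: Δ ∝ 4a³ + 27b² = 4·13³ + 27·7² = 4·2197 + 27·49 ≡ 14 (mod 23). Nonzero ⇒ E is nonsingular.
For each x ∈ F_23, compute rhs = x³ + 13·x + 7 mod 23, then count y ∈ F_23 with y² ≡ rhs.
  x = 0: rhs = 7, matching y values: none (0 points).
  x = 1: rhs = 21, matching y values: none (0 points).
  x = 2: rhs = 18, matching y values: 8, 15 (2 points).
  x = 3: rhs = 4, matching y values: 2, 21 (2 points).
  x = 4: rhs = 8, matching y values: 10, 13 (2 points).
  x = 5: rhs = 13, matching y values: 6, 17 (2 points).
  x = 6: rhs = 2, matching y values: 5, 18 (2 points).
  x = 7: rhs = 4, matching y values: 2, 21 (2 points).
  x = 8: rhs = 2, matching y values: 5, 18 (2 points).
  x = 9: rhs = 2, matching y values: 5, 18 (2 points).
  x = 10: rhs = 10, matching y values: none (0 points).
  x = 11: rhs = 9, matching y values: 3, 20 (2 points).
  x = 12: rhs = 5, matching y values: none (0 points).
  x = 13: rhs = 4, matching y values: 2, 21 (2 points).
  x = 14: rhs = 12, matching y values: 9, 14 (2 points).
  x = 15: rhs = 12, matching y values: 9, 14 (2 points).
  x = 16: rhs = 10, matching y values: none (0 points).
  x = 17: rhs = 12, matching y values: 9, 14 (2 points).
  x = 18: rhs = 1, matching y values: 1, 22 (2 points).
  x = 19: rhs = 6, matching y values: 11, 12 (2 points).
  x = 20: rhs = 10, matching y values: none (0 points).
  x = 21: rhs = 19, matching y values: none (0 points).
  x = 22: rhs = 16, matching y values: 4, 19 (2 points).
Total affine count: 32.
Full point count |E(F_23)| = 32 + 1 = 33.
Hasse bound: |33 − (23+1)| = |9| = 9 ≤ 2√23 ≈ 9.5917 ✓.


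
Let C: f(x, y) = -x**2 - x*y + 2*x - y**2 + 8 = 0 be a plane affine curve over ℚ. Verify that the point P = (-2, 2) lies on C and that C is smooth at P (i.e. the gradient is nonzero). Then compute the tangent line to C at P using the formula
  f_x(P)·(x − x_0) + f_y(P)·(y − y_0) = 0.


Tangent line at P: 4*x - 2*y + 12 = 0.

Step 1: f(-2, 2) = 0, so P lies on C.
Step 2: partial derivatives
  f_x(x, y) = -2*x - y + 2, f_y(x, y) = -x - 2*y.
  f_x(P) = 4, f_y(P) = -2 (gradient nonzero, so P is smooth).
Step 3: tangent line at P: 4·(x − -2) + -2·(y − 2) = 0.
Expanding: 4*x - 2*y + 12 = 0.


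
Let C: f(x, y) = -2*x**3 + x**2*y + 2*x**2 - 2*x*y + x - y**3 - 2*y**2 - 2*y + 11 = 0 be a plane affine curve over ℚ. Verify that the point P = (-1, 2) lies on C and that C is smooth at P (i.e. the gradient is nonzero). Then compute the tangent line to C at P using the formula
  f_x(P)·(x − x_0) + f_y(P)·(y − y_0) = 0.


Tangent line at P: -17*x - 19*y + 21 = 0.

Step 1: f(-1, 2) = 0, so P lies on C.
Step 2: partial derivatives
  f_x(x, y) = -6*x**2 + 2*x*y + 4*x - 2*y + 1, f_y(x, y) = x**2 - 2*x - 3*y**2 - 4*y - 2.
  f_x(P) = -17, f_y(P) = -19 (gradient nonzero, so P is smooth).
Step 3: tangent line at P: -17·(x − -1) + -19·(y − 2) = 0.
Expanding: -17*x - 19*y + 21 = 0.


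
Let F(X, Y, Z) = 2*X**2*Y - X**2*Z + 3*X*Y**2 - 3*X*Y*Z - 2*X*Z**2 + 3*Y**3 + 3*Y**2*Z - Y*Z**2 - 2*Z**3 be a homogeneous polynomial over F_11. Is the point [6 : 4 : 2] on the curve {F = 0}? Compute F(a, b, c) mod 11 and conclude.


F(6,4,2) ≡ 7 (mod 11); P is NOT on the curve.

Evaluate F(6, 4, 2) term-by-term (mod 11).
  2*X**2*Y ↦ 2·36·4·1 = 288
  -X**2*Z ↦ -1·36·1·2 = -72
  3*X*Y**2 ↦ 3·6·16·1 = 288
  -3*X*Y*Z ↦ -3·6·4·2 = -144
  -2*X*Z**2 ↦ -2·6·1·4 = -48
  3*Y**3 ↦ 3·1·64·1 = 192
  3*Y**2*Z ↦ 3·1·16·2 = 96
  -Y*Z**2 ↦ -1·1·4·4 = -16
  -2*Z**3 ↦ -2·1·1·8 = -16
Sum: F(6, 4, 2) = (288) + (-72) + (288) + (-144) + (-48) + (192) + (96) + (-16) + (-16) = 568.
Reducing mod 11: 568 ≡ 7 (mod 11).
Since F(a, b, c) ≡ 7 ≠ 0 (mod 11), P does NOT lie on the curve.


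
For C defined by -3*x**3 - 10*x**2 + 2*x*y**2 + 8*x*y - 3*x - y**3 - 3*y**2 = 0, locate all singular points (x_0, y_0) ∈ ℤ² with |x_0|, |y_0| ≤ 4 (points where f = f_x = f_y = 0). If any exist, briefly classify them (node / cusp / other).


Singular points: {(-1, -2)}; classification: node.

Compute partial derivatives:
  f_x = -9*x**2 - 20*x + 2*y**2 + 8*y - 3.
  f_y = 4*x*y + 8*x - 3*y**2 - 6*y.
Scan x_0 ∈ {−4, ..., 4}. For each x_0, f_y(x_0, y) is a polynomial in y; find its integer roots y ∈ {−4, ..., 4}, then test f_x and f at those candidates.
  x = -4: f_y(-4, y) = -3*y**2 - 22*y - 32; vanishes at y ∈ {-2}. (-4, -2): f_x = -75 ≠ 0.
  x = -3: f_y(-3, y) = -3*y**2 - 18*y - 24; vanishes at y ∈ {-4, -2}. (-3, -4): f_x = -24 ≠ 0; (-3, -2): f_x = -32 ≠ 0.
  x = -2: f_y(-2, y) = -3*y**2 - 14*y - 16; vanishes at y ∈ {-2}. (-2, -2): f_x = -7 ≠ 0.
  x = -1: f_y(-1, y) = -3*y**2 - 10*y - 8; vanishes at y ∈ {-2}. (-1, -2): f_x = 0, f = 0 — SINGULAR.
  x = 0: f_y(0, y) = -3*y**2 - 6*y; vanishes at y ∈ {-2, 0}. (0, -2): f_x = -11 ≠ 0; (0, 0): f_x = -3 ≠ 0.
  x = 1: f_y(1, y) = -3*y**2 - 2*y + 8; vanishes at y ∈ {-2}. (1, -2): f_x = -40 ≠ 0.
  x = 2: f_y(2, y) = -3*y**2 + 2*y + 16; vanishes at y ∈ {-2}. (2, -2): f_x = -87 ≠ 0.
  x = 3: f_y(3, y) = -3*y**2 + 6*y + 24; vanishes at y ∈ {-2, 4}. (3, -2): f_x = -152 ≠ 0; (3, 4): f_x = -80 ≠ 0.
  x = 4: f_y(4, y) = -3*y**2 + 10*y + 32; vanishes at y ∈ {-2}. (4, -2): f_x = -235 ≠ 0.
Only singular point on the grid: (-1, -2).
Classify: substitute x = -1 + u, y = -2 + v and expand: f = -3*u**3 - u**2 + 2*u*v**2 - v**3 + v**2.
No constant or linear terms (consistent with a singular point). Quadratic part: -u**2 + v**2. Cubic part: -3*u**3 + 2*u*v**2 - v**3.
The quadratic part v**2 - u**2 = (v − u)(v + u) splits into two distinct linear factors, so there are two distinct tangent lines y − -2 = ±(x − -1) — this is a node (ordinary double point).
Classification: node.


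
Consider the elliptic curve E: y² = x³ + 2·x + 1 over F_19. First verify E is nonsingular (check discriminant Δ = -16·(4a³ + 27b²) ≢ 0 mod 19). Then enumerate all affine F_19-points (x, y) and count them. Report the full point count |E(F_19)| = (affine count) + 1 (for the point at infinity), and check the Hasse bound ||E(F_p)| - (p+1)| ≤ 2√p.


Affine points = {(0, 1), (0, 18), (1, 2), (1, 17), (4, 4), (4, 15), (6, 1), (6, 18), (7, 4), (7, 15), (8, 4), (8, 15), (9, 8), (9, 11), (11, 9), (11, 10), (12, 9), (12, 10), (13, 1), (13, 18), (15, 9), (15, 10), (16, 5), (16, 14), (18, 6), (18, 13)}; affine count = 26; |E(F_19)| = 27.

Discriminant check: Δ ∝ 4a³ + 27b² = 4·2³ + 27·1² = 4·8 + 27·1 ≡ 2 (mod 19). Nonzero ⇒ E is nonsingular.
For each x ∈ F_19, compute rhs = x³ + 2·x + 1 mod 19, then count y ∈ F_19 with y² ≡ rhs.
  x = 0: rhs = 1, matching y values: 1, 18 (2 points).
  x = 1: rhs = 4, matching y values: 2, 17 (2 points).
  x = 2: rhs = 13, matching y values: none (0 points).
  x = 3: rhs = 15, matching y values: none (0 points).
  x = 4: rhs = 16, matching y values: 4, 15 (2 points).
  x = 5: rhs = 3, matching y values: none (0 points).
  x = 6: rhs = 1, matching y values: 1, 18 (2 points).
  x = 7: rhs = 16, matching y values: 4, 15 (2 points).
  x = 8: rhs = 16, matching y values: 4, 15 (2 points).
  x = 9: rhs = 7, matching y values: 8, 11 (2 points).
  x = 10: rhs = 14, matching y values: none (0 points).
  x = 11: rhs = 5, matching y values: 9, 10 (2 points).
  x = 12: rhs = 5, matching y values: 9, 10 (2 points).
  x = 13: rhs = 1, matching y values: 1, 18 (2 points).
  x = 14: rhs = 18, matching y values: none (0 points).
  x = 15: rhs = 5, matching y values: 9, 10 (2 points).
  x = 16: rhs = 6, matching y values: 5, 14 (2 points).
  x = 17: rhs = 8, matching y values: none (0 points).
  x = 18: rhs = 17, matching y values: 6, 13 (2 points).
Total affine count: 26.
Full point count |E(F_19)| = 26 + 1 = 27.
Hasse bound: |27 − (19+1)| = |7| = 7 ≤ 2√19 ≈ 8.7178 ✓.


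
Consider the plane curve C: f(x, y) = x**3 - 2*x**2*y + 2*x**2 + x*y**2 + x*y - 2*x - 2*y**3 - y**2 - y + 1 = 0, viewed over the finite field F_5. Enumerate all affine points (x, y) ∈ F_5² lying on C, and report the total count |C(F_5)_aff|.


Affine F_5-points: {(0, 3), (2, 1), (3, 0), (3, 2), (3, 4), (4, 3)}; count = 6.

For each of the 25 pairs (x, y) ∈ F_5², evaluate f(x, y) mod 5. Record the zeros.
  x = 0: [0↦1, 1↦2, 2↦4, 3↦0, 4↦3]  zeros at y ∈ {3}
  x = 1: [0↦2, 1↦3, 2↦2, 3↦2, 4↦1]  zeros at y ∈ ∅
  x = 2: [0↦3, 1↦0, 2↦2, 3↦2, 4↦3]  zeros at y ∈ {1}
  x = 3: [0↦0, 1↦4, 2↦0, 3↦1, 4↦0]  zeros at y ∈ {0, 2, 4}
  x = 4: [0↦4, 1↦1, 2↦2, 3↦0, 4↦3]  zeros at y ∈ {3}
Collecting zeros: affine points = {(0, 3), (2, 1), (3, 0), (3, 2), (3, 4), (4, 3)}.
Total count |C(F_5)_aff| = 6.


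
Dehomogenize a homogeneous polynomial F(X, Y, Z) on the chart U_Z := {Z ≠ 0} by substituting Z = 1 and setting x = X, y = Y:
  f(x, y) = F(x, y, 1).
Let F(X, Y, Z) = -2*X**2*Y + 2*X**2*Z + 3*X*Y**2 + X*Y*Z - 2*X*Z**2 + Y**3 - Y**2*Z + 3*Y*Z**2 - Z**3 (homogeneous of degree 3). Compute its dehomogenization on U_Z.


f(x, y) = -2*x**2*y + 2*x**2 + 3*x*y**2 + x*y - 2*x + y**3 - y**2 + 3*y - 1

On U_Z we set Z = 1. Each monomial c·X^i·Y^j·Z^k in F becomes c·x^i·y^j·1^k = c·x^i·y^j.
Substituting Z = 1: F(X, Y, 1) = -2*x**2*y + 2*x**2 + 3*x*y**2 + x*y - 2*x + y**3 - y**2 + 3*y - 1.
Note: deg(f) ≤ deg(F) = 3; strict inequality happens when F is divisible by Z (lost terms).


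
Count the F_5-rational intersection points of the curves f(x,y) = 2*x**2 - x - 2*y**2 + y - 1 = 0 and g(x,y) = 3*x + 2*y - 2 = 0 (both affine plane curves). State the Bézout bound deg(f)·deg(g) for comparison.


Common zeros: {(2, 3)}; count = 1; Bézout bound = 2.

deg(f) = 2, deg(g) = 1, so Bézout bound = 2.
Scan x ∈ F_5. For each x, list the y ∈ F_5 with f(x, y) ≡ 0 and those with g(x, y) ≡ 0 (mod 5); the common zeros in that column are the intersection.
  x = 0: f ≡ 0 at y ∈ ∅; g ≡ 0 at y ∈ {1}; common: ∅.
  x = 1: f ≡ 0 at y ∈ {0, 3}; g ≡ 0 at y ∈ {2}; common: ∅.
  x = 2: f ≡ 0 at y ∈ {0, 3}; g ≡ 0 at y ∈ {3}; common: {3}.
  x = 3: f ≡ 0 at y ∈ ∅; g ≡ 0 at y ∈ {4}; common: ∅.
  x = 4: f ≡ 0 at y ∈ ∅; g ≡ 0 at y ∈ {0}; common: ∅.
Collecting: common zeros = {(2, 3)}, so the count is 1.
Comparison with the Bézout bound: 1 ≤ 2 = deg(f)·deg(g), as expected for curves with no common component (the affine F_5-count falls short of the bound because intersections may lie at infinity, over extension fields, or carry multiplicity).


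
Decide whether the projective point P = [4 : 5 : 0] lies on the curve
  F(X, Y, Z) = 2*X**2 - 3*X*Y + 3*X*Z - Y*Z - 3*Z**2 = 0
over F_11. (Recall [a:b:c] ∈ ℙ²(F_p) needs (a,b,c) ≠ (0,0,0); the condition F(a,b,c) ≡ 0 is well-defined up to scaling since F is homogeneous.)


F(4,5,0) ≡ 5 (mod 11); P is NOT on the curve.

Evaluate F(4, 5, 0) term-by-term (mod 11).
  2*X**2 ↦ 2·16·1·1 = 32
  -3*X*Y ↦ -3·4·5·1 = -60
  3*X*Z ↦ 3·4·1·0 = 0
  -Y*Z ↦ -1·1·5·0 = 0
  -3*Z**2 ↦ -3·1·1·0 = 0
Sum: F(4, 5, 0) = (32) + (-60) + (0) + (0) + (0) = -28.
Reducing mod 11: -28 ≡ 5 (mod 11).
Since F(a, b, c) ≡ 5 ≠ 0 (mod 11), P does NOT lie on the curve.


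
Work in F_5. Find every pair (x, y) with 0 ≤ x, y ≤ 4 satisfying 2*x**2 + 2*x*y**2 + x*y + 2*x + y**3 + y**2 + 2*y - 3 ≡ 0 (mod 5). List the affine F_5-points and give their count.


Affine F_5-points: {(0, 4), (1, 4), (2, 2)}; count = 3.

For each of the 25 pairs (x, y) ∈ F_5², evaluate f(x, y) mod 5. Record the zeros.
  x = 0: [0↦2, 1↦1, 2↦3, 3↦4, 4↦0]  zeros at y ∈ {4}
  x = 1: [0↦1, 1↦3, 2↦2, 3↦4, 4↦0]  zeros at y ∈ {4}
  x = 2: [0↦4, 1↦4, 2↦0, 3↦3, 4↦4]  zeros at y ∈ {2}
  x = 3: [0↦1, 1↦4, 2↦2, 3↦1, 4↦2]  zeros at y ∈ ∅
  x = 4: [0↦2, 1↦3, 2↦3, 3↦3, 4↦4]  zeros at y ∈ ∅
Collecting zeros: affine points = {(0, 4), (1, 4), (2, 2)}.
Total count |C(F_5)_aff| = 3.


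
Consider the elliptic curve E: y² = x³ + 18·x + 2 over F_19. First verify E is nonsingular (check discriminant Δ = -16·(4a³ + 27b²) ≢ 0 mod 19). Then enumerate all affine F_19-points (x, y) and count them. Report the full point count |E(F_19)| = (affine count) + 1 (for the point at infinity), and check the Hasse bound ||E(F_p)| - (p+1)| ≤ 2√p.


Affine points = {(3, 8), (3, 11), (4, 9), (4, 10), (9, 0), (10, 2), (10, 17), (11, 7), (11, 12), (13, 1), (13, 18), (16, 4), (16, 15)}; affine count = 13; |E(F_19)| = 14.

Discriminant check: Δ ∝ 4a³ + 27b² = 4·18³ + 27·2² = 4·5832 + 27·4 ≡ 9 (mod 19). Nonzero ⇒ E is nonsingular.
For each x ∈ F_19, compute rhs = x³ + 18·x + 2 mod 19, then count y ∈ F_19 with y² ≡ rhs.
  x = 0: rhs = 2, matching y values: none (0 points).
  x = 1: rhs = 2, matching y values: none (0 points).
  x = 2: rhs = 8, matching y values: none (0 points).
  x = 3: rhs = 7, matching y values: 8, 11 (2 points).
  x = 4: rhs = 5, matching y values: 9, 10 (2 points).
  x = 5: rhs = 8, matching y values: none (0 points).
  x = 6: rhs = 3, matching y values: none (0 points).
  x = 7: rhs = 15, matching y values: none (0 points).
  x = 8: rhs = 12, matching y values: none (0 points).
  x = 9: rhs = 0, matching y values: 0 (1 points).
  x = 10: rhs = 4, matching y values: 2, 17 (2 points).
  x = 11: rhs = 11, matching y values: 7, 12 (2 points).
  x = 12: rhs = 8, matching y values: none (0 points).
  x = 13: rhs = 1, matching y values: 1, 18 (2 points).
  x = 14: rhs = 15, matching y values: none (0 points).
  x = 15: rhs = 18, matching y values: none (0 points).
  x = 16: rhs = 16, matching y values: 4, 15 (2 points).
  x = 17: rhs = 15, matching y values: none (0 points).
  x = 18: rhs = 2, matching y values: none (0 points).
Total affine count: 13.
Full point count |E(F_19)| = 13 + 1 = 14.
Hasse bound: |14 − (19+1)| = |-6| = 6 ≤ 2√19 ≈ 8.7178 ✓.


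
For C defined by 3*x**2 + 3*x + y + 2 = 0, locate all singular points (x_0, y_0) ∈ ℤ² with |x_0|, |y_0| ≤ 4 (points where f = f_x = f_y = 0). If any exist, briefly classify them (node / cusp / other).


No singular points in the scanned grid; C is smooth there.

Compute partial derivatives:
  f_x = 6*x + 3.
  f_y = 1.
f_y = 1 is a nonzero constant, so f_y never vanishes: no point (x, y) can satisfy f = f_x = f_y = 0. In particular no (x, y) ∈ {−4, ..., 4}² is singular; the curve is smooth.


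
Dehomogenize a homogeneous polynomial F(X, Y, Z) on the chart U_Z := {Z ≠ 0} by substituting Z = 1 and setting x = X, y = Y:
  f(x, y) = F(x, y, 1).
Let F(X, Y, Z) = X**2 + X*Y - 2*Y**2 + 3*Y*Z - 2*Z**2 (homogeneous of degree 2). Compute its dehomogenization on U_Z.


f(x, y) = x**2 + x*y - 2*y**2 + 3*y - 2

On U_Z we set Z = 1. Each monomial c·X^i·Y^j·Z^k in F becomes c·x^i·y^j·1^k = c·x^i·y^j.
Substituting Z = 1: F(X, Y, 1) = x**2 + x*y - 2*y**2 + 3*y - 2.
Note: deg(f) ≤ deg(F) = 2; strict inequality happens when F is divisible by Z (lost terms).


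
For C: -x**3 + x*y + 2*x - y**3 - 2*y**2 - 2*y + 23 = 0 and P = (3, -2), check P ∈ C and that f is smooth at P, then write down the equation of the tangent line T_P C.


Tangent line at P: -27*x - 3*y + 75 = 0.

Step 1: f(3, -2) = 0, so P lies on C.
Step 2: partial derivatives
  f_x(x, y) = -3*x**2 + y + 2, f_y(x, y) = x - 3*y**2 - 4*y - 2.
  f_x(P) = -27, f_y(P) = -3 (gradient nonzero, so P is smooth).
Step 3: tangent line at P: -27·(x − 3) + -3·(y − -2) = 0.
Expanding: -27*x - 3*y + 75 = 0.


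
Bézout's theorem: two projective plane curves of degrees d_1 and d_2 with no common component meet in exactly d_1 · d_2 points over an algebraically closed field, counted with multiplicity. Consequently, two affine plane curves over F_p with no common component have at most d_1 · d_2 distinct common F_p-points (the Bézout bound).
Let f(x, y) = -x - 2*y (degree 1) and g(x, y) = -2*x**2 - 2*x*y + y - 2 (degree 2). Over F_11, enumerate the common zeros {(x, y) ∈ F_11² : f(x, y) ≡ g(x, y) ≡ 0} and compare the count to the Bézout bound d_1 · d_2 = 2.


Common zeros: ∅; count = 0; Bézout bound = 2.

deg(f) = 1, deg(g) = 2, so Bézout bound = 2.
Scan x ∈ F_11. For each x, list the y ∈ F_11 with f(x, y) ≡ 0 and those with g(x, y) ≡ 0 (mod 11); the common zeros in that column are the intersection.
  x = 0: f ≡ 0 at y ∈ {0}; g ≡ 0 at y ∈ {2}; common: ∅.
  x = 1: f ≡ 0 at y ∈ {5}; g ≡ 0 at y ∈ {7}; common: ∅.
  x = 2: f ≡ 0 at y ∈ {10}; g ≡ 0 at y ∈ {4}; common: ∅.
  x = 3: f ≡ 0 at y ∈ {4}; g ≡ 0 at y ∈ {7}; common: ∅.
  x = 4: f ≡ 0 at y ∈ {9}; g ≡ 0 at y ∈ {3}; common: ∅.
  x = 5: f ≡ 0 at y ∈ {3}; g ≡ 0 at y ∈ {4}; common: ∅.
  x = 6: f ≡ 0 at y ∈ {8}; g ≡ 0 at y ∈ ∅; common: ∅.
  x = 7: f ≡ 0 at y ∈ {2}; g ≡ 0 at y ∈ {5}; common: ∅.
  x = 8: f ≡ 0 at y ∈ {7}; g ≡ 0 at y ∈ {6}; common: ∅.
  x = 9: f ≡ 0 at y ∈ {1}; g ≡ 0 at y ∈ {2}; common: ∅.
  x = 10: f ≡ 0 at y ∈ {6}; g ≡ 0 at y ∈ {5}; common: ∅.
Collecting: common zeros = ∅, so the count is 0.
Comparison with the Bézout bound: 0 ≤ 2 = deg(f)·deg(g), as expected for curves with no common component (the affine F_11-count falls short of the bound because intersections may lie at infinity, over extension fields, or carry multiplicity).


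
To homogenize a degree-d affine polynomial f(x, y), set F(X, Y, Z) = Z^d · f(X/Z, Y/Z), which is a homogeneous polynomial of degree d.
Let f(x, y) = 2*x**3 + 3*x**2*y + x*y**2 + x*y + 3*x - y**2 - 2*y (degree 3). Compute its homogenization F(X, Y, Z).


F(X, Y, Z) = 2*X**3 + 3*X**2*Y + X*Y**2 + X*Y*Z + 3*X*Z**2 - Y**2*Z - 2*Y*Z**2

deg(f) = 3.
Substitute x = X/Z, y = Y/Z into f, then multiply by Z^3.
  monomial 2·x^3·y^0 ↦ 2·X^3·Y^0·Z^0.
  monomial 3·x^2·y^1 ↦ 3·X^2·Y^1·Z^0.
  monomial 1·x^1·y^2 ↦ 1·X^1·Y^2·Z^0.
  monomial 1·x^1·y^1 ↦ 1·X^1·Y^1·Z^1.
  monomial 3·x^1·y^0 ↦ 3·X^1·Y^0·Z^2.
  monomial -1·x^0·y^2 ↦ -1·X^0·Y^2·Z^1.
  monomial -2·x^0·y^1 ↦ -2·X^0·Y^1·Z^2.
Collecting: F(X, Y, Z) = 2*X**3 + 3*X**2*Y + X*Y**2 + X*Y*Z + 3*X*Z**2 - Y**2*Z - 2*Y*Z**2.


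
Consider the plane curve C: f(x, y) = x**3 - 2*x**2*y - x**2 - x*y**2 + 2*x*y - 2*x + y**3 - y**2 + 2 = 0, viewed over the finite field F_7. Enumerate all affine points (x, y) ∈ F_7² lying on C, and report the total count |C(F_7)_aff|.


Affine F_7-points: {(0, 6), (1, 0), (1, 2), (3, 0), (3, 5), (3, 6), (4, 0), (4, 1), (4, 4), (5, 5)}; count = 10.

For each of the 49 pairs (x, y) ∈ F_7², evaluate f(x, y) mod 7. Record the zeros.
  x = 0: [0↦2, 1↦2, 2↦6, 3↦6, 4↦1, 5↦4, 6↦0]  zeros at y ∈ {6}
  x = 1: [0↦0, 1↦6, 2↦0, 3↦2, 4↦4, 5↦5, 6↦4]  zeros at y ∈ {0, 2}
  x = 2: [0↦2, 1↦3, 2↦4, 3↦4, 4↦2, 5↦4, 6↦2]  zeros at y ∈ ∅
  x = 3: [0↦0, 1↦6, 2↦3, 3↦4, 4↦1, 5↦0, 6↦0]  zeros at y ∈ {0, 5, 6}
  x = 4: [0↦0, 1↦0, 2↦3, 3↦1, 4↦0, 5↦6, 6↦4]  zeros at y ∈ {0, 1, 4}
  x = 5: [0↦1, 1↦5, 2↦3, 3↦1, 4↦5, 5↦0, 6↦6]  zeros at y ∈ {5}
  x = 6: [0↦2, 1↦6, 2↦2, 3↦3, 4↦1, 5↦2, 6↦5]  zeros at y ∈ ∅
Collecting zeros: affine points = {(0, 6), (1, 0), (1, 2), (3, 0), (3, 5), (3, 6), (4, 0), (4, 1), (4, 4), (5, 5)}.
Total count |C(F_7)_aff| = 10.


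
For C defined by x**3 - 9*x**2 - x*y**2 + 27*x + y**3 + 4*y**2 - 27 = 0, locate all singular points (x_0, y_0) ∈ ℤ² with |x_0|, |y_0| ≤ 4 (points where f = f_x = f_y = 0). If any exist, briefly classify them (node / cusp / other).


Singular points: {(3, 0)}; classification: cusp.

Compute partial derivatives:
  f_x = 3*x**2 - 18*x - y**2 + 27.
  f_y = -2*x*y + 3*y**2 + 8*y.
Scan x_0 ∈ {−4, ..., 4}. For each x_0, f_y(x_0, y) is a polynomial in y; find its integer roots y ∈ {−4, ..., 4}, then test f_x and f at those candidates.
  x = -4: f_y(-4, y) = 3*y**2 + 16*y; vanishes at y ∈ {0}. (-4, 0): f_x = 147 ≠ 0.
  x = -3: f_y(-3, y) = 3*y**2 + 14*y; vanishes at y ∈ {0}. (-3, 0): f_x = 108 ≠ 0.
  x = -2: f_y(-2, y) = 3*y**2 + 12*y; vanishes at y ∈ {-4, 0}. (-2, -4): f_x = 59 ≠ 0; (-2, 0): f_x = 75 ≠ 0.
  x = -1: f_y(-1, y) = 3*y**2 + 10*y; vanishes at y ∈ {0}. (-1, 0): f_x = 48 ≠ 0.
  x = 0: f_y(0, y) = 3*y**2 + 8*y; vanishes at y ∈ {0}. (0, 0): f_x = 27 ≠ 0.
  x = 1: f_y(1, y) = 3*y**2 + 6*y; vanishes at y ∈ {-2, 0}. (1, -2): f_x = 8 ≠ 0; (1, 0): f_x = 12 ≠ 0.
  x = 2: f_y(2, y) = 3*y**2 + 4*y; vanishes at y ∈ {0}. (2, 0): f_x = 3 ≠ 0.
  x = 3: f_y(3, y) = 3*y**2 + 2*y; vanishes at y ∈ {0}. (3, 0): f_x = 0, f = 0 — SINGULAR.
  x = 4: f_y(4, y) = 3*y**2; vanishes at y ∈ {0}. (4, 0): f_x = 3 ≠ 0.
Only singular point on the grid: (3, 0).
Classify: substitute x = 3 + u, y = 0 + v and expand: f = u**3 - u*v**2 + v**3 + v**2.
No constant or linear terms (consistent with a singular point). Quadratic part: v**2. Cubic part: u**3 - u*v**2 + v**3.
The quadratic part v**2 is a perfect square, so there is a single (double) tangent line v = 0, i.e. y = 0. Restricting the cubic part to that line (v = 0) leaves u**3 ≠ 0, so f is not divisible by v and the branch is v² ≈ -u**3 to lowest order — this is a cusp.
Classification: cusp.


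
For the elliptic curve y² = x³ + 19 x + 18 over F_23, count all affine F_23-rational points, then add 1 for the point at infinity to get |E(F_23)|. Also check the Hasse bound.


Affine points = {(0, 8), (0, 15), (2, 8), (2, 15), (5, 10), (5, 13), (6, 7), (6, 16), (10, 9), (10, 14), (13, 1), (13, 22), (16, 5), (16, 18), (19, 4), (19, 19), (20, 7), (20, 16), (21, 8), (21, 15)}; affine count = 20; |E(F_23)| = 21.

Discriminant check: Δ ∝ 4a³ + 27b² = 4·19³ + 27·18² = 4·6859 + 27·324 ≡ 5 (mod 23). Nonzero ⇒ E is nonsingular.
For each x ∈ F_23, compute rhs = x³ + 19·x + 18 mod 23, then count y ∈ F_23 with y² ≡ rhs.
  x = 0: rhs = 18, matching y values: 8, 15 (2 points).
  x = 1: rhs = 15, matching y values: none (0 points).
  x = 2: rhs = 18, matching y values: 8, 15 (2 points).
  x = 3: rhs = 10, matching y values: none (0 points).
  x = 4: rhs = 20, matching y values: none (0 points).
  x = 5: rhs = 8, matching y values: 10, 13 (2 points).
  x = 6: rhs = 3, matching y values: 7, 16 (2 points).
  x = 7: rhs = 11, matching y values: none (0 points).
  x = 8: rhs = 15, matching y values: none (0 points).
  x = 9: rhs = 21, matching y values: none (0 points).
  x = 10: rhs = 12, matching y values: 9, 14 (2 points).
  x = 11: rhs = 17, matching y values: none (0 points).
  x = 12: rhs = 19, matching y values: none (0 points).
  x = 13: rhs = 1, matching y values: 1, 22 (2 points).
  x = 14: rhs = 15, matching y values: none (0 points).
  x = 15: rhs = 21, matching y values: none (0 points).
  x = 16: rhs = 2, matching y values: 5, 18 (2 points).
  x = 17: rhs = 10, matching y values: none (0 points).
  x = 18: rhs = 5, matching y values: none (0 points).
  x = 19: rhs = 16, matching y values: 4, 19 (2 points).
  x = 20: rhs = 3, matching y values: 7, 16 (2 points).
  x = 21: rhs = 18, matching y values: 8, 15 (2 points).
  x = 22: rhs = 21, matching y values: none (0 points).
Total affine count: 20.
Full point count |E(F_23)| = 20 + 1 = 21.
Hasse bound: |21 − (23+1)| = |-3| = 3 ≤ 2√23 ≈ 9.5917 ✓.


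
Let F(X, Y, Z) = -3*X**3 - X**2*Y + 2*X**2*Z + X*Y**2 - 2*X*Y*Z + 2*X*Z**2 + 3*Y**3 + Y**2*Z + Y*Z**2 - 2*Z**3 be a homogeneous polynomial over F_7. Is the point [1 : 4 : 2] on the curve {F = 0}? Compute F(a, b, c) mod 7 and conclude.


F(1,4,2) ≡ 5 (mod 7); P is NOT on the curve.

Evaluate F(1, 4, 2) term-by-term (mod 7).
  -3*X**3 ↦ -3·1·1·1 = -3
  -X**2*Y ↦ -1·1·4·1 = -4
  2*X**2*Z ↦ 2·1·1·2 = 4
  X*Y**2 ↦ 1·1·16·1 = 16
  -2*X*Y*Z ↦ -2·1·4·2 = -16
  2*X*Z**2 ↦ 2·1·1·4 = 8
  3*Y**3 ↦ 3·1·64·1 = 192
  Y**2*Z ↦ 1·1·16·2 = 32
  Y*Z**2 ↦ 1·1·4·4 = 16
  -2*Z**3 ↦ -2·1·1·8 = -16
Sum: F(1, 4, 2) = (-3) + (-4) + (4) + (16) + (-16) + (8) + (192) + (32) + (16) + (-16) = 229.
Reducing mod 7: 229 ≡ 5 (mod 7).
Since F(a, b, c) ≡ 5 ≠ 0 (mod 7), P does NOT lie on the curve.


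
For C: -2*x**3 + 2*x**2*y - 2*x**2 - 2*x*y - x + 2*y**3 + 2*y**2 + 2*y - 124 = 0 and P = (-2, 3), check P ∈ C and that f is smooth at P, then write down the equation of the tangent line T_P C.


Tangent line at P: -47*x + 80*y - 334 = 0.

Step 1: f(-2, 3) = 0, so P lies on C.
Step 2: partial derivatives
  f_x(x, y) = -6*x**2 + 4*x*y - 4*x - 2*y - 1, f_y(x, y) = 2*x**2 - 2*x + 6*y**2 + 4*y + 2.
  f_x(P) = -47, f_y(P) = 80 (gradient nonzero, so P is smooth).
Step 3: tangent line at P: -47·(x − -2) + 80·(y − 3) = 0.
Expanding: -47*x + 80*y - 334 = 0.


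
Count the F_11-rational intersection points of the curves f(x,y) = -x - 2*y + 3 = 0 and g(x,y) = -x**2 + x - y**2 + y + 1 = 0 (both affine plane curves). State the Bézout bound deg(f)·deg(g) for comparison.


Common zeros: ∅; count = 0; Bézout bound = 2.

deg(f) = 1, deg(g) = 2, so Bézout bound = 2.
Scan x ∈ F_11. For each x, list the y ∈ F_11 with f(x, y) ≡ 0 and those with g(x, y) ≡ 0 (mod 11); the common zeros in that column are the intersection.
  x = 0: f ≡ 0 at y ∈ {7}; g ≡ 0 at y ∈ {4, 8}; common: ∅.
  x = 1: f ≡ 0 at y ∈ {1}; g ≡ 0 at y ∈ {4, 8}; common: ∅.
  x = 2: f ≡ 0 at y ∈ {6}; g ≡ 0 at y ∈ ∅; common: ∅.
  x = 3: f ≡ 0 at y ∈ {0}; g ≡ 0 at y ∈ {3, 9}; common: ∅.
  x = 4: f ≡ 0 at y ∈ {5}; g ≡ 0 at y ∈ {0, 1}; common: ∅.
  x = 5: f ≡ 0 at y ∈ {10}; g ≡ 0 at y ∈ ∅; common: ∅.
  x = 6: f ≡ 0 at y ∈ {4}; g ≡ 0 at y ∈ ∅; common: ∅.
  x = 7: f ≡ 0 at y ∈ {9}; g ≡ 0 at y ∈ ∅; common: ∅.
  x = 8: f ≡ 0 at y ∈ {3}; g ≡ 0 at y ∈ {0, 1}; common: ∅.
  x = 9: f ≡ 0 at y ∈ {8}; g ≡ 0 at y ∈ {3, 9}; common: ∅.
  x = 10: f ≡ 0 at y ∈ {2}; g ≡ 0 at y ∈ ∅; common: ∅.
Collecting: common zeros = ∅, so the count is 0.
Comparison with the Bézout bound: 0 ≤ 2 = deg(f)·deg(g), as expected for curves with no common component (the affine F_11-count falls short of the bound because intersections may lie at infinity, over extension fields, or carry multiplicity).


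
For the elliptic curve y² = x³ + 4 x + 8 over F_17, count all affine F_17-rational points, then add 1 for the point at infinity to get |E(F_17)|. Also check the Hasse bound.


Affine points = {(0, 5), (0, 12), (1, 8), (1, 9), (3, 8), (3, 9), (5, 0), (8, 5), (8, 12), (9, 5), (9, 12), (12, 4), (12, 13), (13, 8), (13, 9), (15, 3), (15, 14)}; affine count = 17; |E(F_17)| = 18.

Discriminant check: Δ ∝ 4a³ + 27b² = 4·4³ + 27·8² = 4·64 + 27·64 ≡ 12 (mod 17). Nonzero ⇒ E is nonsingular.
For each x ∈ F_17, compute rhs = x³ + 4·x + 8 mod 17, then count y ∈ F_17 with y² ≡ rhs.
  x = 0: rhs = 8, matching y values: 5, 12 (2 points).
  x = 1: rhs = 13, matching y values: 8, 9 (2 points).
  x = 2: rhs = 7, matching y values: none (0 points).
  x = 3: rhs = 13, matching y values: 8, 9 (2 points).
  x = 4: rhs = 3, matching y values: none (0 points).
  x = 5: rhs = 0, matching y values: 0 (1 points).
  x = 6: rhs = 10, matching y values: none (0 points).
  x = 7: rhs = 5, matching y values: none (0 points).
  x = 8: rhs = 8, matching y values: 5, 12 (2 points).
  x = 9: rhs = 8, matching y values: 5, 12 (2 points).
  x = 10: rhs = 11, matching y values: none (0 points).
  x = 11: rhs = 6, matching y values: none (0 points).
  x = 12: rhs = 16, matching y values: 4, 13 (2 points).
  x = 13: rhs = 13, matching y values: 8, 9 (2 points).
  x = 14: rhs = 3, matching y values: none (0 points).
  x = 15: rhs = 9, matching y values: 3, 14 (2 points).
  x = 16: rhs = 3, matching y values: none (0 points).
Total affine count: 17.
Full point count |E(F_17)| = 17 + 1 = 18.
Hasse bound: |18 − (17+1)| = |0| = 0 ≤ 2√17 ≈ 8.2462 ✓.


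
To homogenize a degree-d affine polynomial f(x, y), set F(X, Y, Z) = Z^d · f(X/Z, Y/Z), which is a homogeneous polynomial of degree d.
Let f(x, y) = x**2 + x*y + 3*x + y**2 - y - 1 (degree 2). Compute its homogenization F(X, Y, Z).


F(X, Y, Z) = X**2 + X*Y + 3*X*Z + Y**2 - Y*Z - Z**2

deg(f) = 2.
Substitute x = X/Z, y = Y/Z into f, then multiply by Z^2.
  monomial 1·x^2·y^0 ↦ 1·X^2·Y^0·Z^0.
  monomial 1·x^1·y^1 ↦ 1·X^1·Y^1·Z^0.
  monomial 3·x^1·y^0 ↦ 3·X^1·Y^0·Z^1.
  monomial 1·x^0·y^2 ↦ 1·X^0·Y^2·Z^0.
  monomial -1·x^0·y^1 ↦ -1·X^0·Y^1·Z^1.
  monomial -1·x^0·y^0 ↦ -1·X^0·Y^0·Z^2.
Collecting: F(X, Y, Z) = X**2 + X*Y + 3*X*Z + Y**2 - Y*Z - Z**2.


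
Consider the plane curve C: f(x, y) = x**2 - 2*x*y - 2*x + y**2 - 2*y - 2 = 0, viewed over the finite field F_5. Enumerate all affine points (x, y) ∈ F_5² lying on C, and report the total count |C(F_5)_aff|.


Affine F_5-points: {(2, 2), (2, 4), (3, 4), (4, 2), (4, 3)}; count = 5.

For each of the 25 pairs (x, y) ∈ F_5², evaluate f(x, y) mod 5. Record the zeros.
  x = 0: [0↦3, 1↦2, 2↦3, 3↦1, 4↦1]  zeros at y ∈ ∅
  x = 1: [0↦2, 1↦4, 2↦3, 3↦4, 4↦2]  zeros at y ∈ ∅
  x = 2: [0↦3, 1↦3, 2↦0, 3↦4, 4↦0]  zeros at y ∈ {2, 4}
  x = 3: [0↦1, 1↦4, 2↦4, 3↦1, 4↦0]  zeros at y ∈ {4}
  x = 4: [0↦1, 1↦2, 2↦0, 3↦0, 4↦2]  zeros at y ∈ {2, 3}
Collecting zeros: affine points = {(2, 2), (2, 4), (3, 4), (4, 2), (4, 3)}.
Total count |C(F_5)_aff| = 5.


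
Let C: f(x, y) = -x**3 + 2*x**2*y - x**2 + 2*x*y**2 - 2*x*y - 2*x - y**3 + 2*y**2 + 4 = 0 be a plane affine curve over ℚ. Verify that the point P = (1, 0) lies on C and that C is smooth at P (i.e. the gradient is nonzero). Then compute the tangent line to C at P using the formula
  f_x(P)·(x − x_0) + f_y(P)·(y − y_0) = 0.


Tangent line at P: 7 - 7*x = 0.

Step 1: f(1, 0) = 0, so P lies on C.
Step 2: partial derivatives
  f_x(x, y) = -3*x**2 + 4*x*y - 2*x + 2*y**2 - 2*y - 2, f_y(x, y) = 2*x**2 + 4*x*y - 2*x - 3*y**2 + 4*y.
  f_x(P) = -7, f_y(P) = 0 (gradient nonzero, so P is smooth).
Step 3: tangent line at P: -7·(x − 1) + 0·(y − 0) = 0.
Expanding: 7 - 7*x = 0.


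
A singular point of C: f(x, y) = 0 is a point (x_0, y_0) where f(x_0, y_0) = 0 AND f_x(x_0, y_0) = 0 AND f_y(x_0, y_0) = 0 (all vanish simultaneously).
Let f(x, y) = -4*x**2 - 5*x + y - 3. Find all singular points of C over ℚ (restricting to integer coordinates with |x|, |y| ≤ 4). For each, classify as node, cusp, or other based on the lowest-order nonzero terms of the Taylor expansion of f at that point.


No singular points in the scanned grid; C is smooth there.

Compute partial derivatives:
  f_x = -8*x - 5.
  f_y = 1.
f_y = 1 is a nonzero constant, so f_y never vanishes: no point (x, y) can satisfy f = f_x = f_y = 0. In particular no (x, y) ∈ {−4, ..., 4}² is singular; the curve is smooth.


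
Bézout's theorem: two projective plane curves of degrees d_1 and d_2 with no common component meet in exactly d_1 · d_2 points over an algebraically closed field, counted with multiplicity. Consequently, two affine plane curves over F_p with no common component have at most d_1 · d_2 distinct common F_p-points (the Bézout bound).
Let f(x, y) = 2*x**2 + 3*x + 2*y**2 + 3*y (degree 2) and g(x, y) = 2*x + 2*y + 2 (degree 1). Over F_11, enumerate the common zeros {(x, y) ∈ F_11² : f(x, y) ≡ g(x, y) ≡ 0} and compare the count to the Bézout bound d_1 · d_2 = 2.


Common zeros: ∅; count = 0; Bézout bound = 2.

deg(f) = 2, deg(g) = 1, so Bézout bound = 2.
Scan x ∈ F_11. For each x, list the y ∈ F_11 with f(x, y) ≡ 0 and those with g(x, y) ≡ 0 (mod 11); the common zeros in that column are the intersection.
  x = 0: f ≡ 0 at y ∈ {0, 4}; g ≡ 0 at y ∈ {10}; common: ∅.
  x = 1: f ≡ 0 at y ∈ ∅; g ≡ 0 at y ∈ {9}; common: ∅.
  x = 2: f ≡ 0 at y ∈ ∅; g ≡ 0 at y ∈ {8}; common: ∅.
  x = 3: f ≡ 0 at y ∈ ∅; g ≡ 0 at y ∈ {7}; common: ∅.
  x = 4: f ≡ 0 at y ∈ {0, 4}; g ≡ 0 at y ∈ {6}; common: ∅.
  x = 5: f ≡ 0 at y ∈ ∅; g ≡ 0 at y ∈ {5}; common: ∅.
  x = 6: f ≡ 0 at y ∈ {7, 8}; g ≡ 0 at y ∈ {4}; common: ∅.
  x = 7: f ≡ 0 at y ∈ {6, 9}; g ≡ 0 at y ∈ {3}; common: ∅.
  x = 8: f ≡ 0 at y ∈ {6, 9}; g ≡ 0 at y ∈ {2}; common: ∅.
  x = 9: f ≡ 0 at y ∈ {7, 8}; g ≡ 0 at y ∈ {1}; common: ∅.
  x = 10: f ≡ 0 at y ∈ ∅; g ≡ 0 at y ∈ {0}; common: ∅.
Collecting: common zeros = ∅, so the count is 0.
Comparison with the Bézout bound: 0 ≤ 2 = deg(f)·deg(g), as expected for curves with no common component (the affine F_11-count falls short of the bound because intersections may lie at infinity, over extension fields, or carry multiplicity).


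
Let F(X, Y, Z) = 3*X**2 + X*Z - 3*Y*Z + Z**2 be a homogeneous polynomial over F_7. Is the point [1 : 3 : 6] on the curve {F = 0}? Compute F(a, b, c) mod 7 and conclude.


F(1,3,6) ≡ 5 (mod 7); P is NOT on the curve.

Evaluate F(1, 3, 6) term-by-term (mod 7).
  3*X**2 ↦ 3·1·1·1 = 3
  X*Z ↦ 1·1·1·6 = 6
  -3*Y*Z ↦ -3·1·3·6 = -54
  Z**2 ↦ 1·1·1·36 = 36
Sum: F(1, 3, 6) = (3) + (6) + (-54) + (36) = -9.
Reducing mod 7: -9 ≡ 5 (mod 7).
Since F(a, b, c) ≡ 5 ≠ 0 (mod 7), P does NOT lie on the curve.


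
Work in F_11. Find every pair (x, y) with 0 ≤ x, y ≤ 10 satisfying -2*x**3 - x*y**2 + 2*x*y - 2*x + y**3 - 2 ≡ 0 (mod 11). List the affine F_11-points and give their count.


Affine F_11-points: {(0, 7), (1, 9), (2, 0), (3, 3), (3, 4), (3, 7), (6, 6), (7, 5), (8, 2), (8, 7), (8, 10), (10, 6)}; count = 12.

For each of the 121 pairs (x, y) ∈ F_11², evaluate f(x, y) mod 11. Record the zeros.
  x = 0: [0↦9, 1↦10, 2↦6, 3↦3, 4↦7, 5↦2, 6↦5, 7↦0, 8↦4, 9↦1, 10↦8]  zeros at y ∈ {7}
  x = 1: [0↦5, 1↦7, 2↦2, 3↦7, 4↦6, 5↦5, 6↦10, 7↦5, 8↦7, 9↦0, 10↦1]  zeros at y ∈ {9}
  x = 2: [0↦0, 1↦3, 2↦8, 3↦10, 4↦4, 5↦7, 6↦3, 7↦9, 8↦9, 9↦9, 10↦4]  zeros at y ∈ {0}
  x = 3: [0↦4, 1↦8, 2↦1, 3↦0, 4↦0, 5↦7, 6↦5, 7↦0, 8↦9, 9↦5, 10↦5]  zeros at y ∈ {3, 4, 7}
  x = 4: [0↦5, 1↦10, 2↦2, 3↦9, 4↦4, 5↦4, 6↦4, 7↦10, 8↦6, 9↦9, 10↦3]  zeros at y ∈ ∅
  x = 5: [0↦2, 1↦8, 2↦10, 3↦3, 4↦4, 5↦8, 6↦10, 7↦5, 8↦10, 9↦9, 10↦8]  zeros at y ∈ ∅
  x = 6: [0↦5, 1↦1, 2↦2, 3↦3, 4↦10, 5↦7, 6↦0, 7↦6, 8↦9, 9↦4, 10↦8]  zeros at y ∈ {6}
  x = 7: [0↦2, 1↦10, 2↦10, 3↦8, 4↦10, 5↦0, 6↦6, 7↦1, 8↦2, 9↦4, 10↦2]  zeros at y ∈ {5}
  x = 8: [0↦3, 1↦1, 2↦0, 3↦6, 4↦3, 5↦8, 6↦5, 7↦0, 8↦10, 9↦8, 10↦0]  zeros at y ∈ {2, 7, 10}
  x = 9: [0↦7, 1↦6, 2↦4, 3↦7, 4↦10, 5↦8, 6↦7, 7↦2, 8↦10, 9↦4, 10↦1]  zeros at y ∈ ∅
  x = 10: [0↦2, 1↦2, 2↦10, 3↦10, 4↦8, 5↦10, 6↦0, 7↦6, 8↦1, 9↦2, 10↦4]  zeros at y ∈ {6}
Collecting zeros: affine points = {(0, 7), (1, 9), (2, 0), (3, 3), (3, 4), (3, 7), (6, 6), (7, 5), (8, 2), (8, 7), (8, 10), (10, 6)}.
Total count |C(F_11)_aff| = 12.
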